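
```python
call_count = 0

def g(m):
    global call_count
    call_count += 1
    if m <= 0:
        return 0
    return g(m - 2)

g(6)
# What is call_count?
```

Linear recursion stepping by 2: 4 calls from m=6 down to ≤0.

Answer: 4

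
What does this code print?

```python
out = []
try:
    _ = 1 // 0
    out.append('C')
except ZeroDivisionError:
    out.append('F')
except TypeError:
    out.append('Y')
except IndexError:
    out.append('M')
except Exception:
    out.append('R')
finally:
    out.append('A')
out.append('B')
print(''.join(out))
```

Execution trace: 'F' (except ZeroDivisionError) → 'A' (finally) → 'B' (after the try/except). Output: FAB

Answer: FAB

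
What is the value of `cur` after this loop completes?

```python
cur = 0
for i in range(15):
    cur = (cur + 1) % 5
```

Increment mod 5, 15 times = 0
`cur` takes the values: 0 → 1 → 2 → 3 → 4 → 0 → 1 → 2 → 3 → 4 → 0 → 1 → 2 → 3 → 4 → 0

Answer: 0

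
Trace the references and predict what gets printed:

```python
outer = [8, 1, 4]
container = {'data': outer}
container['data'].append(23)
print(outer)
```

Key concept: dict holds reference to list.
Step by step:
`outer = [8, 1, 4]` → outer = [8, 1, 4]
`container = {'data': outer}` → container = {'data': [8, 1, 4]}
`container['data'].append(23)` → outer = [8, 1, 4, 23]; container = {'data': [8, 1, 4, 23]}
`print(outer)` → prints [8, 1, 4, 23]

Answer: [8, 1, 4, 23]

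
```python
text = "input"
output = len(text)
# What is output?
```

Trace:
`text = "input"` → text = 'input'
`output = len(text)` → output = 5
So output = 5

Answer: 5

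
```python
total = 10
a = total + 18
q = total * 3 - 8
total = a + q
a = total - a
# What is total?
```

Trace:
`total = 10` → total = 10
`a = total + 18` → a = 28
`q = total * 3 - 8` → q = 22
`total = a + q` → total = 50
`a = total - a` → a = 22
So total = 50

Answer: 50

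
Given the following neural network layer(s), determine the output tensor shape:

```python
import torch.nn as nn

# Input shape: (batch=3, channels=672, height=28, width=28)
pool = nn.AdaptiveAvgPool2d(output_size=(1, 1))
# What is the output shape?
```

Input: (3, 672, 28, 28) -> Output: (3, 672, 1, 1)

Answer: (3, 672, 1, 1)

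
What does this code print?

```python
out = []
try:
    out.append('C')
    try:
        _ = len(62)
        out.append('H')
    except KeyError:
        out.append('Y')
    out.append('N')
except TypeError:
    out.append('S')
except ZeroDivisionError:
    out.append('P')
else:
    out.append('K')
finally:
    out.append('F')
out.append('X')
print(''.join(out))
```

Execution trace: 'C' (try body) → 'S' (except TypeError) → 'F' (finally) → 'X' (after the try/except). Output: CSFX

Answer: CSFX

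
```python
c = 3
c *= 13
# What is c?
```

Trace:
`c = 3` → c = 3
`c *= 13` → c = 39
So c = 39

Answer: 39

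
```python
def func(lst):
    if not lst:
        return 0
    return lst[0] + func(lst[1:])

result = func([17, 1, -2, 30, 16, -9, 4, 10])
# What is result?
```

17 + 1 + (-2) + 30 + 16 + (-9) + 4 + 10 + 0 = 67

Answer: 67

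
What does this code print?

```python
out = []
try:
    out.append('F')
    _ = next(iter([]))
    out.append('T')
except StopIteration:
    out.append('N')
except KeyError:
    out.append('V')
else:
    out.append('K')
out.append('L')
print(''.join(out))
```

Execution trace: 'F' (try body) → 'N' (except StopIteration) → 'L' (after the try/except). Output: FNL

Answer: FNL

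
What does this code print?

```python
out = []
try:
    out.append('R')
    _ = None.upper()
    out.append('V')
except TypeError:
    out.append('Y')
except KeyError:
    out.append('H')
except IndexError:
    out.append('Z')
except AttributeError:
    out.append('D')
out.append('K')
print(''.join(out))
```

Execution trace: 'R' (try body) → 'D' (except AttributeError) → 'K' (after the try/except). Output: RDK

Answer: RDK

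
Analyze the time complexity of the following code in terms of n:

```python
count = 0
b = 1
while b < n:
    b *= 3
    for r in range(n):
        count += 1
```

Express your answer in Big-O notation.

Each loop level contributes: log n × n. Multiplying the contributions gives O(n log n).

Answer: O(n log n)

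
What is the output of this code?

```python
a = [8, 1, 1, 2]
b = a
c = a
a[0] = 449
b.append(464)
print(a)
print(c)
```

Key concept: multiple aliases.
Step by step:
`a = [8, 1, 1, 2]` → a = [8, 1, 1, 2]
`b = a` → b = [8, 1, 1, 2] (same object as a)
`c = a` → c = [8, 1, 1, 2] (same object as a, b)
`a[0] = 449` → a = [449, 1, 1, 2] (same object as b, c); b = [449, 1, 1, 2] (same object as a, c); c = [449, 1, 1, 2] (same object as a, b)
`b.append(464)` → a = [449, 1, 1, 2, 464] (same object as b, c); b = [449, 1, 1, 2, 464] (same object as a, c); c = [449, 1, 1, 2, 464] (same object as a, b)
`print(a)` → prints [449, 1, 1, 2, 464]
`print(c)` → prints [449, 1, 1, 2, 464]

Answer:
[449, 1, 1, 2, 464]
[449, 1, 1, 2, 464]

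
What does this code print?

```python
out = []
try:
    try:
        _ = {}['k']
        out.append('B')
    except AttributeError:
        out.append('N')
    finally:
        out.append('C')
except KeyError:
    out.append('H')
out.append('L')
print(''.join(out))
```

Execution trace: 'C' (finally) → 'H' (outer except KeyError) → 'L' (after the try/except). Output: CHL

Answer: CHL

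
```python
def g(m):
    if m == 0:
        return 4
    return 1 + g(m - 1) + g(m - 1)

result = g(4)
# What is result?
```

g(m) = 1 + 2·g(m-1), g(0)=4. Closed form: (4+1)·2^4 - 1 = 79.

Answer: 79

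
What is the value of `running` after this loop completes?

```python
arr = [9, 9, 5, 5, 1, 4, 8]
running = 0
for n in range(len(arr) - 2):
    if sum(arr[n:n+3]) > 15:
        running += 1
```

Count windows with sum > 15
`running` takes the values: 0 → 1 → 2

Answer: 2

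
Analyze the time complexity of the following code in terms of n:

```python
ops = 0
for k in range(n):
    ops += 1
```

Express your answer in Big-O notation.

Each loop level contributes: n. Multiplying the contributions gives O(n).

Answer: O(n)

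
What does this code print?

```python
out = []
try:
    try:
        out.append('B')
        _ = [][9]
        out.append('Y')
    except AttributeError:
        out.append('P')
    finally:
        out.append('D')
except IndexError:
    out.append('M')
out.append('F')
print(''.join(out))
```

Execution trace: 'B' (try body) → 'D' (finally) → 'M' (outer except IndexError) → 'F' (after the try/except). Output: BDMF

Answer: BDMF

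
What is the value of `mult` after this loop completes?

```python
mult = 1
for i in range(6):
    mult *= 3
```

3^6 = 729
`mult` takes the values: 1 → 3 → 9 → 27 → 81 → 243 → 729

Answer: 729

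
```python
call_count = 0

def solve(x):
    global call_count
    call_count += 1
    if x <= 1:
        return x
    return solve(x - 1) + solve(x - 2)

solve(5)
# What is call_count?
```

Calls(x) = 1 + Calls(x-1) + Calls(x-2); Calls(0)=Calls(1)=1. For x=5 this gives 15.

Answer: 15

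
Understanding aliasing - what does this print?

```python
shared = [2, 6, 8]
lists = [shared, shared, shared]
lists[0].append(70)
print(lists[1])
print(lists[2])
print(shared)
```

Key concept: list of same reference.
Step by step:
`shared = [2, 6, 8]` → shared = [2, 6, 8]
`lists = [shared, shared, shared]` → lists = [[2, 6, 8], [2, 6, 8], [2, 6, 8]]
`lists[0].append(70)` → shared = [2, 6, 8, 70]; lists = [[2, 6, 8, 70], [2, 6, 8, 70], [2, 6, 8, 70]]
`print(lists[1])` → prints [2, 6, 8, 70]
`print(lists[2])` → prints [2, 6, 8, 70]
`print(shared)` → prints [2, 6, 8, 70]

Answer:
[2, 6, 8, 70]
[2, 6, 8, 70]
[2, 6, 8, 70]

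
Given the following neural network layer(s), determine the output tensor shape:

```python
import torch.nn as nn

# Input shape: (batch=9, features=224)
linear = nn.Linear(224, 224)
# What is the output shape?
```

Input: (9, 224) -> Output: (9, 224)

Answer: (9, 224)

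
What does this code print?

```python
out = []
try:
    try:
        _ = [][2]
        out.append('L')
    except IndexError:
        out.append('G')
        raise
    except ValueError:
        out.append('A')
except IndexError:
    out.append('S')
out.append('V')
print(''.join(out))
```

Execution trace: 'G' (inner except IndexError) → 'S' (outer except IndexError) → 'V' (after the try/except). Output: GSV

Answer: GSV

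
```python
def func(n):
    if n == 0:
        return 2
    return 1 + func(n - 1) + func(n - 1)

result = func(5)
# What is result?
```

func(n) = 1 + 2·func(n-1), func(0)=2. Closed form: (2+1)·2^5 - 1 = 95.

Answer: 95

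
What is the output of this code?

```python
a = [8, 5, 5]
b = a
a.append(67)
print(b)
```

Key concept: basic list aliasing.
Step by step:
`a = [8, 5, 5]` → a = [8, 5, 5]
`b = a` → b = [8, 5, 5] (same object as a)
`a.append(67)` → a = [8, 5, 5, 67] (same object as b); b = [8, 5, 5, 67] (same object as a)
`print(b)` → prints [8, 5, 5, 67]

Answer: [8, 5, 5, 67]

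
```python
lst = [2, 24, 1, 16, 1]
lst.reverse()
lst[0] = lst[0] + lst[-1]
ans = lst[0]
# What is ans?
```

Trace:
`lst = [2, 24, 1, 16, 1]` → lst = [2, 24, 1, 16, 1]
`lst.reverse()` → lst = [1, 16, 1, 24, 2]
`lst[0] = lst[0] + lst[-1]` → lst = [3, 16, 1, 24, 2]
`ans = lst[0]` → ans = 3
So ans = 3

Answer: 3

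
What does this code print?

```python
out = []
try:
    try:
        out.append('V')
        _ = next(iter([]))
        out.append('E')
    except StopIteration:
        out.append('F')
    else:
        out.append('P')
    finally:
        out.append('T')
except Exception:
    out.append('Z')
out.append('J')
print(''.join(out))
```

Execution trace: 'V' (inner try body) → 'F' (inner except StopIteration) → 'T' (inner finally) → 'J' (after the try/except). Output: VFTJ

Answer: VFTJ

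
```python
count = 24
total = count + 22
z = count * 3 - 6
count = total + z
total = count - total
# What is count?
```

Trace:
`count = 24` → count = 24
`total = count + 22` → total = 46
`z = count * 3 - 6` → z = 66
`count = total + z` → count = 112
`total = count - total` → total = 66
So count = 112

Answer: 112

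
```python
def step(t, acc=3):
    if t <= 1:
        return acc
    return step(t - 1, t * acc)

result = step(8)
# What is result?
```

Accumulator trace (n, acc): (8, 3) -> (7, 24) -> (6, 168) -> (5, 1008) -> (4, 5040) -> (3, 20160) -> (2, 60480) -> (1, 120960) -> return 120960

Answer: 120960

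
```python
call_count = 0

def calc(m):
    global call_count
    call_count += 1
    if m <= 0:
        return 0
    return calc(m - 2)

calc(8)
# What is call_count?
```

Linear recursion stepping by 2: 5 calls from m=8 down to ≤0.

Answer: 5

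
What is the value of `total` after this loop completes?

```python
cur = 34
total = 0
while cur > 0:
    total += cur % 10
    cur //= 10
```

Sum digits of 34
`total` takes the values: 0 → 4 → 7

Answer: 7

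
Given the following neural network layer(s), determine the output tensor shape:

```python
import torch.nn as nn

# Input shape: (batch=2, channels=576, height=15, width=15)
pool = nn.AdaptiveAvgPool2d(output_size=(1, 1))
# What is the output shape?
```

Input: (2, 576, 15, 15) -> Output: (2, 576, 1, 1)

Answer: (2, 576, 1, 1)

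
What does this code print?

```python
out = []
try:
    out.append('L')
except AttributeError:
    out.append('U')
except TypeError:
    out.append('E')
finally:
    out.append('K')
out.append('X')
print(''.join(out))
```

Execution trace: 'L' (try body, no exception) → 'K' (finally) → 'X' (after the try/except). Output: LKX

Answer: LKX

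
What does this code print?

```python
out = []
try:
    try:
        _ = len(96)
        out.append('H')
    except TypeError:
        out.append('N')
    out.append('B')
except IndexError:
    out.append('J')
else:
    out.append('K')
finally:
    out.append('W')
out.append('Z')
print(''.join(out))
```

Execution trace: 'N' (inner except TypeError) → 'B' (try body, no exception) → 'K' (else) → 'W' (finally) → 'Z' (after the try/except). Output: NBKWZ

Answer: NBKWZ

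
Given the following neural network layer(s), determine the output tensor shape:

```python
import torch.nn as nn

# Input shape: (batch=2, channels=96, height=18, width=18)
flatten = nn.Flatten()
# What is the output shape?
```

Input: (2, 96, 18, 18) -> Output: (2, 31104)

Answer: (2, 31104)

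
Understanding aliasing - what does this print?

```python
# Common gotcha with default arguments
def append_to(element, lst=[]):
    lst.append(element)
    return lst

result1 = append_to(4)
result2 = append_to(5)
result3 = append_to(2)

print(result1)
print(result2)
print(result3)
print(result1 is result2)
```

Key concept: mutable default argument gotcha.
Step by step:
`result1 = append_to(4)` → result1 = [4]
`result2 = append_to(5)` → result1 = [4, 5] (same object as result2); result2 = [4, 5] (same object as result1)
`result3 = append_to(2)` → result1 = [4, 5, 2] (same object as result2, result3); result2 = [4, 5, 2] (same object as result1, result3); result3 = [4, 5, 2] (same object as result1, result2)
`print(result1)` → prints [4, 5, 2]
`print(result2)` → prints [4, 5, 2]
`print(result3)` → prints [4, 5, 2]
`print(result1 is result2)` → prints True

Answer:
[4, 5, 2]
[4, 5, 2]
[4, 5, 2]
True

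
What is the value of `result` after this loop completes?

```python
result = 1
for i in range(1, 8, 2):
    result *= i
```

Product of 1, 3, 5, ... up to 7
`result` takes the values: 1 → 3 → 15 → 105

Answer: 105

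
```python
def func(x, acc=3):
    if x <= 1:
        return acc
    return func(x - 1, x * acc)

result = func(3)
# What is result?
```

Accumulator trace (n, acc): (3, 3) -> (2, 9) -> (1, 18) -> return 18

Answer: 18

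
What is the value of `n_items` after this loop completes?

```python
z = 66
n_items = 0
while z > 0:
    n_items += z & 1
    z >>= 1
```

Count set bits in 66 (binary: 0b1000010)
`n_items` takes the values: 0 → 1 → 2

Answer: 2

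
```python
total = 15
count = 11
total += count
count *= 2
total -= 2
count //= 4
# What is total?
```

Trace:
`total = 15` → total = 15
`count = 11` → count = 11
`total += count` → total = 26
`count *= 2` → count = 22
`total -= 2` → total = 24
`count //= 4` → count = 5
So total = 24

Answer: 24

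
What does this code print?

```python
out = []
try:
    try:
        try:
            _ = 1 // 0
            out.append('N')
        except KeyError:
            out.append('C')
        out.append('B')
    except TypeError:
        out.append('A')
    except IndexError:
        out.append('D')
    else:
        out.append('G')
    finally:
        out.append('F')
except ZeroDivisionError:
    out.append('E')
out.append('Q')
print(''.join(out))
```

Execution trace: 'F' (finally) → 'E' (outer except ZeroDivisionError) → 'Q' (after the try/except). Output: FEQ

Answer: FEQ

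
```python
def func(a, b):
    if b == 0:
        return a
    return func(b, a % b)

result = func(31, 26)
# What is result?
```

func(31, 26) -> func(26, 5) -> func(5, 1) -> func(1, 0) -> 1

Answer: 1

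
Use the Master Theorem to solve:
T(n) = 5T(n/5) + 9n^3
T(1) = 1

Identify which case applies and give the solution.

a=5, b=5, f(n)=9n^3. log_5(5) = 1. Since c=3 > 1 and the regularity condition holds (5(n/5)^3 = (5/5^3)n^3 with 5/5^3 < 1), Case 3 applies: T(n) = Θ(f(n)) = O(n^3).

Answer: O(n^3) - Case 3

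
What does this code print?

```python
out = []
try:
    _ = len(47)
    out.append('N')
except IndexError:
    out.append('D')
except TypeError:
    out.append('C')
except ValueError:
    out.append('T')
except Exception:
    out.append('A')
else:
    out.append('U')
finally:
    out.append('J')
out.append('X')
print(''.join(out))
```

Execution trace: 'C' (except TypeError) → 'J' (finally) → 'X' (after the try/except). Output: CJX

Answer: CJX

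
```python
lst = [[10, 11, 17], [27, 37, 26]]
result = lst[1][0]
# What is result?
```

Trace:
`lst = [[10, 11, 17], [27, 37, 26]]` → lst = [[10, 11, 17], [27, 37, 26]]
`result = lst[1][0]` → result = 27
So result = 27

Answer: 27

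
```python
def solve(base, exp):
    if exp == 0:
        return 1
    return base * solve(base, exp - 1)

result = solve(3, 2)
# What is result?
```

solve(3, 2) = 3 * 3 = 9

Answer: 9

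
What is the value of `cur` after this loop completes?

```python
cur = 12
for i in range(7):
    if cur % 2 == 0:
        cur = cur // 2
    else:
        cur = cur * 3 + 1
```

Collatz-style transformation from 12
`cur` takes the values: 12 → 6 → 3 → 10 → 5 → 16 → 8 → 4

Answer: 4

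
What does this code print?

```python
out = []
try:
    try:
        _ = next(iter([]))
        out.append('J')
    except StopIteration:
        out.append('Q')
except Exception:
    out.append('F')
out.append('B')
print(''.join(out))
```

Execution trace: 'Q' (inner except StopIteration) → 'B' (after the try/except). Output: QB

Answer: QB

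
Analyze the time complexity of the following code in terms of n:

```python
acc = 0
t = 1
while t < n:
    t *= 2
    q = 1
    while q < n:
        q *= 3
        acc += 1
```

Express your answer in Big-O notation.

Each loop level contributes: log n × log n. Multiplying the contributions gives O(log² n).

Answer: O(log² n)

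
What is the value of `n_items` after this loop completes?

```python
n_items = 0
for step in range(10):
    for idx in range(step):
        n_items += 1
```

Triangle number: 0+1+2+...+9
`n_items` takes the values: 0 → 1 → 2 → 3 → 4 → 5 → 6 → 7 → 8 → 9 → 10 → 11 → 12 → 13 → 14 → 15 → 16 → 17 → 18 → 19 → 20 → 21 → 22 → 23 → 24 → 25 → 26 → 27 → 28 → 29 → … → 41 → 42 → 43 → 44 → 45

Answer: 45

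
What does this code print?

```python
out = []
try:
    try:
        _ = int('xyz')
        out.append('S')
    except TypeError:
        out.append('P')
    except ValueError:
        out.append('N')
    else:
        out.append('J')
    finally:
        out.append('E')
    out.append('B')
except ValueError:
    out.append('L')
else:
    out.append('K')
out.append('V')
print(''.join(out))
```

Execution trace: 'N' (inner except ValueError) → 'E' (inner finally) → 'B' (try body, no exception) → 'K' (else) → 'V' (after the try/except). Output: NEBKV

Answer: NEBKV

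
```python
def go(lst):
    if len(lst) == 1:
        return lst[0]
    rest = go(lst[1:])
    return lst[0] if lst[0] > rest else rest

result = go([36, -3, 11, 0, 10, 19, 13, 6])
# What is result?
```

Recursive max over [36, -3, 11, 0, 10, 19, 13, 6] = 36

Answer: 36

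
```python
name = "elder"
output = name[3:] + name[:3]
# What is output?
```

Trace:
`name = "elder"` → name = 'elder'
`output = name[3:] + name[:3]` → output = 'ereld'
So output = 'ereld'

Answer: 'ereld'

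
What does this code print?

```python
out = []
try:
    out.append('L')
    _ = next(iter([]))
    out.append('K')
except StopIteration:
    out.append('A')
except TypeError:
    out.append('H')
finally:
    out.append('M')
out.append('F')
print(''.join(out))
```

Execution trace: 'L' (try body) → 'A' (except StopIteration) → 'M' (finally) → 'F' (after the try/except). Output: LAMF

Answer: LAMF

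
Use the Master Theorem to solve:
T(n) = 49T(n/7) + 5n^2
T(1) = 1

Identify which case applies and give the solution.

a=49, b=7, f(n)=5n^2. log_7(49) = 2. Since c=2 = 2, Case 2 applies: T(n) = Θ(n^log_b(a) · log n) = O(n^2 log n).

Answer: O(n^2 log n) - Case 2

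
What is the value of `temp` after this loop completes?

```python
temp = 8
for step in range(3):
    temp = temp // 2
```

Halve 3 times: 8 // 2^3 = 1
`temp` takes the values: 8 → 4 → 2 → 1

Answer: 1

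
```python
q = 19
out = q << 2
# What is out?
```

Trace:
`q = 19` → q = 19
`out = q << 2` → out = 76
So out = 76

Answer: 76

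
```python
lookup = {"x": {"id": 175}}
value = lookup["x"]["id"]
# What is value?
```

Trace:
`lookup = {"x": {"id": 175}}` → lookup = {'x': {'id': 175}}
`value = lookup["x"]["id"]` → value = 175
So value = 175

Answer: 175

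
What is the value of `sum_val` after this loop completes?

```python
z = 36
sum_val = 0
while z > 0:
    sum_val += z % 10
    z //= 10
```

Sum digits of 36
`sum_val` takes the values: 0 → 6 → 9

Answer: 9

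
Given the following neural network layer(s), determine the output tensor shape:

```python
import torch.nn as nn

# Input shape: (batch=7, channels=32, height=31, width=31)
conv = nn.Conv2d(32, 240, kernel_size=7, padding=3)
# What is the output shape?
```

Input: (7, 32, 31, 31) -> Output: (7, 240, 31, 31)

Answer: (7, 240, 31, 31)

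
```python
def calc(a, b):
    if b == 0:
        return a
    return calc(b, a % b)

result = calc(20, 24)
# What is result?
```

calc(20, 24) -> calc(24, 20) -> calc(20, 4) -> calc(4, 0) -> 4

Answer: 4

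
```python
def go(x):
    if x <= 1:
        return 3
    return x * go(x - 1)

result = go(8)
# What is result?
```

go(8) = 8 * 7 * 6 * 5 * 4 * 3 * 2 * 3 = 120960

Answer: 120960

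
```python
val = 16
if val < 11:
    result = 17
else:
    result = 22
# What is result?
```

Trace:
`val = 16` → val = 16
`if val < 11: ...` → val < 11 is False, take else branch → result = 22
So result = 22

Answer: 22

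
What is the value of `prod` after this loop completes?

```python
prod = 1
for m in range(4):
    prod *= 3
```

3^4 = 81
`prod` takes the values: 1 → 3 → 9 → 27 → 81

Answer: 81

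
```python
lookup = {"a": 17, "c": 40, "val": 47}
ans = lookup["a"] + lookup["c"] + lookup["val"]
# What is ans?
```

Trace:
`lookup = {"a": 17, "c": 40, "val": 47}` → lookup = {'a': 17, 'c': 40, 'val': 47}
`ans = lookup["a"] + lookup["c"] + lookup["val"]` → ans = 104
So ans = 104

Answer: 104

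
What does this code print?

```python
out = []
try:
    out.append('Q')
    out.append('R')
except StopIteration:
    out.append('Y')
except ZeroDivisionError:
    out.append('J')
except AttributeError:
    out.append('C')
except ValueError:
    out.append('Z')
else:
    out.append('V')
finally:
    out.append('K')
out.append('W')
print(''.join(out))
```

Execution trace: 'Q' (try body) → 'R' (try body, no exception) → 'V' (else) → 'K' (finally) → 'W' (after the try/except). Output: QRVKW

Answer: QRVKW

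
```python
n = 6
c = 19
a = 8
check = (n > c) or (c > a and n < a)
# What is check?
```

Trace:
`n = 6` → n = 6
`c = 19` → c = 19
`a = 8` → a = 8
`check = (n > c) or (c > a and n < a)` → check = True
So check = True

Answer: True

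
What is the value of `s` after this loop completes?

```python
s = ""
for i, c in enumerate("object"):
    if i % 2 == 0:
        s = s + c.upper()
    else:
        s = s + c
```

Uppercase even positions in 'object'
`s` takes the values: "" → "O" → "Ob" → "ObJ" → "ObJe" → "ObJeC" → "ObJeCt"

Answer: "ObJeCt"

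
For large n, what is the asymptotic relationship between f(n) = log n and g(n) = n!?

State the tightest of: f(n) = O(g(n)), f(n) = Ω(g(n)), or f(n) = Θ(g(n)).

log n vs n!: f(n) = O(g(n)) but not Ω(g(n)) — n! grows strictly faster than log n.

Answer: f(n) = O(g(n)) but not Ω(g(n)) — n! grows strictly faster than log n.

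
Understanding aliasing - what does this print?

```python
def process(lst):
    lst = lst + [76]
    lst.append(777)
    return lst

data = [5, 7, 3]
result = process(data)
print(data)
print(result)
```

Key concept: rebinding parameter vs mutation.
Step by step:
`data = [5, 7, 3]` → data = [5, 7, 3]
`result = process(data)` → result = [5, 7, 3, 76, 777]
`print(data)` → prints [5, 7, 3]
`print(result)` → prints [5, 7, 3, 76, 777]

Answer:
[5, 7, 3]
[5, 7, 3, 76, 777]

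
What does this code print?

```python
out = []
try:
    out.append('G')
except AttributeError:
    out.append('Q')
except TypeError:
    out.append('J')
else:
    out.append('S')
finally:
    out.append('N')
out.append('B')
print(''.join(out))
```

Execution trace: 'G' (try body, no exception) → 'S' (else) → 'N' (finally) → 'B' (after the try/except). Output: GSNB

Answer: GSNB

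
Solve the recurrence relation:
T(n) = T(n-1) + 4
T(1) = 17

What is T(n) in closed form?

Unrolling: T(n) = T(1) + 4·(n-1) = 17 + 4(n-1) = 4n + 13.

Answer: T(n) = 4n + 13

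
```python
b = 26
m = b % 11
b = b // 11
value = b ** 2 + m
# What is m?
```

Trace:
`b = 26` → b = 26
`m = b % 11` → m = 4
`b = b // 11` → b = 2
`value = b ** 2 + m` → value = 8
So m = 4

Answer: 4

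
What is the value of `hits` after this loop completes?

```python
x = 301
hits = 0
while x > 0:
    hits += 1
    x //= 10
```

Count digits by repeated division by 10
`hits` takes the values: 0 → 1 → 2 → 3

Answer: 3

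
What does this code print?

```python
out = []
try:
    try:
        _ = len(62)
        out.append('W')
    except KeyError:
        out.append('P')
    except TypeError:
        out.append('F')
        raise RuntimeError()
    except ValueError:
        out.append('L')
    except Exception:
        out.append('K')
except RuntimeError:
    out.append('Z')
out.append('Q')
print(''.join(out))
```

Execution trace: 'F' (inner except TypeError) → 'Z' (outer except RuntimeError) → 'Q' (after the try/except). Output: FZQ

Answer: FZQ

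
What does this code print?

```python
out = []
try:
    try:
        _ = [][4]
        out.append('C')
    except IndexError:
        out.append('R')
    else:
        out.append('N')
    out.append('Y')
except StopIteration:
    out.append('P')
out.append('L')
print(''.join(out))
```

Execution trace: 'R' (inner except IndexError) → 'Y' (try body, no exception) → 'L' (after the try/except). Output: RYL

Answer: RYL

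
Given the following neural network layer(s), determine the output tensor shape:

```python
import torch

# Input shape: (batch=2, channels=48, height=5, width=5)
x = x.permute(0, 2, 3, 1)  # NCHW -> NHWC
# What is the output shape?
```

Input: (2, 48, 5, 5) -> Output: (2, 5, 5, 48)

Answer: (2, 5, 5, 48)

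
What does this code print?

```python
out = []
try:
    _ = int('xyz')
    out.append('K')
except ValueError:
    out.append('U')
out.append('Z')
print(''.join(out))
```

Execution trace: 'U' (except ValueError) → 'Z' (after the try/except). Output: UZ

Answer: UZ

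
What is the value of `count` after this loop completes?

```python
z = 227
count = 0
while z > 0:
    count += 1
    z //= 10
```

Count digits by repeated division by 10
`count` takes the values: 0 → 1 → 2 → 3

Answer: 3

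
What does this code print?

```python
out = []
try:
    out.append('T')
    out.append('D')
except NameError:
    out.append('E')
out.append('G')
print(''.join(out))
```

Execution trace: 'T' (try body) → 'D' (try body, no exception) → 'G' (after the try/except). Output: TDG

Answer: TDG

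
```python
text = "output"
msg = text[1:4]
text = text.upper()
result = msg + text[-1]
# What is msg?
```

Trace:
`text = "output"` → text = 'output'
`msg = text[1:4]` → msg = 'utp'
`text = text.upper()` → text = 'OUTPUT'
`result = msg + text[-1]` → result = 'utpT'
So msg = 'utp'

Answer: 'utp'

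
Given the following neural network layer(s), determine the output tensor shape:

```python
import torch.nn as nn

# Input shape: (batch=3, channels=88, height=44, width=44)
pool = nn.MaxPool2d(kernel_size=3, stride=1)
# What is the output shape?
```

Input: (3, 88, 44, 44) -> Output: (3, 88, 42, 42)

Answer: (3, 88, 42, 42)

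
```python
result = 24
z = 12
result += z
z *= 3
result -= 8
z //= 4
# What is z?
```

Trace:
`result = 24` → result = 24
`z = 12` → z = 12
`result += z` → result = 36
`z *= 3` → z = 36
`result -= 8` → result = 28
`z //= 4` → z = 9
So z = 9

Answer: 9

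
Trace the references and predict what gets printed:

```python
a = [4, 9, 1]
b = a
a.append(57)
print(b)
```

Key concept: basic list aliasing.
Step by step:
`a = [4, 9, 1]` → a = [4, 9, 1]
`b = a` → b = [4, 9, 1] (same object as a)
`a.append(57)` → a = [4, 9, 1, 57] (same object as b); b = [4, 9, 1, 57] (same object as a)
`print(b)` → prints [4, 9, 1, 57]

Answer: [4, 9, 1, 57]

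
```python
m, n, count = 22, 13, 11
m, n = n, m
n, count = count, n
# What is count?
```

Trace:
`m, n, count = 22, 13, 11` → m = 22; n = 13; count = 11
`m, n = n, m` → m = 13; n = 22
`n, count = count, n` → n = 11; count = 22
So count = 22

Answer: 22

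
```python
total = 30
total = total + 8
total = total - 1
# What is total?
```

Trace:
`total = 30` → total = 30
`total = total + 8` → total = 38
`total = total - 1` → total = 37
So total = 37

Answer: 37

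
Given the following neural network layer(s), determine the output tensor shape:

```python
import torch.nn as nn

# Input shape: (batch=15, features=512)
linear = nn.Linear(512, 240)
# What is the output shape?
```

Input: (15, 512) -> Output: (15, 240)

Answer: (15, 240)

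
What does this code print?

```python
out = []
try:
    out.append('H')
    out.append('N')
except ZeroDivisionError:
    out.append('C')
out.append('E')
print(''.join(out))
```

Execution trace: 'H' (try body) → 'N' (try body, no exception) → 'E' (after the try/except). Output: HNE

Answer: HNE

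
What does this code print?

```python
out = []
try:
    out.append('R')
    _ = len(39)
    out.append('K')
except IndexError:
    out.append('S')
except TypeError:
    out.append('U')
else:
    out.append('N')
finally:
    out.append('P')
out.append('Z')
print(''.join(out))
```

Execution trace: 'R' (try body) → 'U' (except TypeError) → 'P' (finally) → 'Z' (after the try/except). Output: RUPZ

Answer: RUPZ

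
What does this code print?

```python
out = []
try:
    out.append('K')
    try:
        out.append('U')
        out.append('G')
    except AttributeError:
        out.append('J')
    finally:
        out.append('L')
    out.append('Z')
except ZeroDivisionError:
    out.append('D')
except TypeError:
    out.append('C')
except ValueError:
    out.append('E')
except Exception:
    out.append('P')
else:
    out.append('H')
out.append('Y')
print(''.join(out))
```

Execution trace: 'K' (try body) → 'U' (inner try body) → 'G' (inner try body, no exception) → 'L' (inner finally) → 'Z' (try body, no exception) → 'H' (else) → 'Y' (after the try/except). Output: KUGLZHY

Answer: KUGLZHY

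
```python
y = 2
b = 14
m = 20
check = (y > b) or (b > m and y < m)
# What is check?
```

Trace:
`y = 2` → y = 2
`b = 14` → b = 14
`m = 20` → m = 20
`check = (y > b) or (b > m and y < m)` → check = False
So check = False

Answer: False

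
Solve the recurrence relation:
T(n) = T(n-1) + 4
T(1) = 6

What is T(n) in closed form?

Unrolling: T(n) = T(1) + 4·(n-1) = 6 + 4(n-1) = 4n + 2.

Answer: T(n) = 4n + 2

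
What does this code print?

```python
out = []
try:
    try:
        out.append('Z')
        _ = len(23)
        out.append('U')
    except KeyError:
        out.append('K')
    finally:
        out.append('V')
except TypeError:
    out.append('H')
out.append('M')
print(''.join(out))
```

Execution trace: 'Z' (inner try body) → 'V' (inner finally) → 'H' (outer except TypeError) → 'M' (after the try/except). Output: ZVHM

Answer: ZVHM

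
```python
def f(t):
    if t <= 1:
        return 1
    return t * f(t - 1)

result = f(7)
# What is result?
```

f(7) = 7 * 6 * 5 * 4 * 3 * 2 * 1 = 5040

Answer: 5040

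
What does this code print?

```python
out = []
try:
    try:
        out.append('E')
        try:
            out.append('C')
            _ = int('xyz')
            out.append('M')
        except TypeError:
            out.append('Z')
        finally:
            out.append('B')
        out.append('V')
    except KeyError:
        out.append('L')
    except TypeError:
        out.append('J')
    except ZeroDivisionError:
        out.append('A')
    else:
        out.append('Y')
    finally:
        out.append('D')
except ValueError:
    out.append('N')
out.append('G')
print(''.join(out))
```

Execution trace: 'E' (try body) → 'C' (inner try body) → 'B' (inner finally) → 'D' (finally) → 'N' (outer except ValueError) → 'G' (after the try/except). Output: ECBDNG

Answer: ECBDNG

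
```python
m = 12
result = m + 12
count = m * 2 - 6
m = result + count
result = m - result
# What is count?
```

Trace:
`m = 12` → m = 12
`result = m + 12` → result = 24
`count = m * 2 - 6` → count = 18
`m = result + count` → m = 42
`result = m - result` → result = 18
So count = 18

Answer: 18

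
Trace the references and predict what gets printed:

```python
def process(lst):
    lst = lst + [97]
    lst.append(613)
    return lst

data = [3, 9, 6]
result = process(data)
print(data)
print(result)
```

Key concept: rebinding parameter vs mutation.
Step by step:
`data = [3, 9, 6]` → data = [3, 9, 6]
`result = process(data)` → result = [3, 9, 6, 97, 613]
`print(data)` → prints [3, 9, 6]
`print(result)` → prints [3, 9, 6, 97, 613]

Answer:
[3, 9, 6]
[3, 9, 6, 97, 613]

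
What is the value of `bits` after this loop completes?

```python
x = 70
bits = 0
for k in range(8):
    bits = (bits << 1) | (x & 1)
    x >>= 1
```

Reverse lowest 8 bits of 70
`bits` takes the values: 0 → 1 → 3 → 6 → 12 → 24 → 49 → 98

Answer: 98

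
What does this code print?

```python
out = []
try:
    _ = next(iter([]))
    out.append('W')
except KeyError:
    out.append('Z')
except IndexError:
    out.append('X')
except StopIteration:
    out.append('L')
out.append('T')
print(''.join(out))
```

Execution trace: 'L' (except StopIteration) → 'T' (after the try/except). Output: LT

Answer: LT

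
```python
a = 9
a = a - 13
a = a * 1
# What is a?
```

Trace:
`a = 9` → a = 9
`a = a - 13` → a = -4
`a = a * 1` → a = -4
So a = -4

Answer: -4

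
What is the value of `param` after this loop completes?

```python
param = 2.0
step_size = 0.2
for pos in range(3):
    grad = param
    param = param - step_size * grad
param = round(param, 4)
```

Gradient descent: w = 2.0 * (1 - 0.2)^3
`param` takes the values: 2.0 → 1.6 → 1.28 → 1.024

Answer: 1.024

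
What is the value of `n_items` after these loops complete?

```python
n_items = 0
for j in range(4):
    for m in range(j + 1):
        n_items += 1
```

Triangle: 1 + 2 + ... + 4
`n_items` takes the values: 0 → 1 → 2 → 3 → 4 → 5 → 6 → 7 → 8 → 9 → 10

Answer: 10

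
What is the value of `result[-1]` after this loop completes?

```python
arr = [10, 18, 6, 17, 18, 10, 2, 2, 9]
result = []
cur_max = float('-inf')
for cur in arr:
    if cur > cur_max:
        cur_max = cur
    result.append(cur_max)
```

Running max ends at 18
`result` takes the values: [] → [10] → [10, 18] → [10, 18, 18] → [10, 18, 18, 18] → [10, 18, 18, 18, 18] → [10, 18, 18, 18, 18, 18] → [10, 18, 18, 18, 18, 18, 18] → [10, 18, 18, 18, 18, 18, 18, 18] → [10, 18, 18, 18, 18, 18, 18, 18, 18]
So `result[-1]` = 18

Answer: 18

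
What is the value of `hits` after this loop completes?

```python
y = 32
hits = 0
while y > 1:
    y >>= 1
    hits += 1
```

Count right shifts until 1
`hits` takes the values: 0 → 1 → 2 → 3 → 4 → 5

Answer: 5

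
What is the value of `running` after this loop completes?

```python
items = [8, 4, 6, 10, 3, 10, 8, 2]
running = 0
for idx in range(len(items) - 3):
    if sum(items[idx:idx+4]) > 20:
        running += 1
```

Count windows with sum > 20
`running` takes the values: 0 → 1 → 2 → 3 → 4 → 5

Answer: 5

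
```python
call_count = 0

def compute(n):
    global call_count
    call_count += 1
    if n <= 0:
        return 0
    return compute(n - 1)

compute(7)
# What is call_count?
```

Linear recursion stepping by 1: 8 calls from n=7 down to ≤0.

Answer: 8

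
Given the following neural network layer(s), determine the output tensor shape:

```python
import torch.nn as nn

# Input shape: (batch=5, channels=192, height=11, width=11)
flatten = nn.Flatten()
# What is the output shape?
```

Input: (5, 192, 11, 11) -> Output: (5, 23232)

Answer: (5, 23232)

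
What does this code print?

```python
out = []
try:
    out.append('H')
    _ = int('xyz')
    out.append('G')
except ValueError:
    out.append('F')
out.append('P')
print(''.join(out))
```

Execution trace: 'H' (try body) → 'F' (except ValueError) → 'P' (after the try/except). Output: HFP

Answer: HFP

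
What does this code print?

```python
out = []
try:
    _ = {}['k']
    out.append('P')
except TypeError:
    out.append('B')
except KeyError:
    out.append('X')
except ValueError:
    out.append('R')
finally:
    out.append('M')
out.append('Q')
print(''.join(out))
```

Execution trace: 'X' (except KeyError) → 'M' (finally) → 'Q' (after the try/except). Output: XMQ

Answer: XMQ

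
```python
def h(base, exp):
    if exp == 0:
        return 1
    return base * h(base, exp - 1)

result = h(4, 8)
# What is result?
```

h(4, 8) = 4 * 4 * 4 * 4 * 4 * 4 * 4 * 4 = 65536

Answer: 65536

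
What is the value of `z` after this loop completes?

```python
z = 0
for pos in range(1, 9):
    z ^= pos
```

XOR of 1 to 8
`z` takes the values: 0 → 1 → 3 → 0 → 4 → 1 → 7 → 0 → 8

Answer: 8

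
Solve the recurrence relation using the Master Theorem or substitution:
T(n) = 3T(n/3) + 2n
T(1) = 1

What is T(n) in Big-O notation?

By Master Theorem: a=3, b=3, f(n)=2n. Since log_3(3) = 1 and f(n) = Θ(n^1), Case 2 applies. T(n) = O(n log n).

Answer: O(n log n)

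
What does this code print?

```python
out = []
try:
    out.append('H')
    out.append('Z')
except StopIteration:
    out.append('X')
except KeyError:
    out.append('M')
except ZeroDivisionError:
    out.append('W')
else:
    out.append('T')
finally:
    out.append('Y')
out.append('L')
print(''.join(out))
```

Execution trace: 'H' (try body) → 'Z' (try body, no exception) → 'T' (else) → 'Y' (finally) → 'L' (after the try/except). Output: HZTYL

Answer: HZTYL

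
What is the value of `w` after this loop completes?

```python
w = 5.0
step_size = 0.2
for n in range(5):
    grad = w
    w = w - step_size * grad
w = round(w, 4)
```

Gradient descent: w = 5.0 * (1 - 0.2)^5
`w` takes the values: 5.0 → 4.0 → 3.2 → 2.56 → 2.048 → 1.6384

Answer: 1.6384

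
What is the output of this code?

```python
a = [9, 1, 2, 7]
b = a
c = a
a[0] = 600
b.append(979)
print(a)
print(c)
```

Key concept: multiple aliases.
Step by step:
`a = [9, 1, 2, 7]` → a = [9, 1, 2, 7]
`b = a` → b = [9, 1, 2, 7] (same object as a)
`c = a` → c = [9, 1, 2, 7] (same object as a, b)
`a[0] = 600` → a = [600, 1, 2, 7] (same object as b, c); b = [600, 1, 2, 7] (same object as a, c); c = [600, 1, 2, 7] (same object as a, b)
`b.append(979)` → a = [600, 1, 2, 7, 979] (same object as b, c); b = [600, 1, 2, 7, 979] (same object as a, c); c = [600, 1, 2, 7, 979] (same object as a, b)
`print(a)` → prints [600, 1, 2, 7, 979]
`print(c)` → prints [600, 1, 2, 7, 979]

Answer:
[600, 1, 2, 7, 979]
[600, 1, 2, 7, 979]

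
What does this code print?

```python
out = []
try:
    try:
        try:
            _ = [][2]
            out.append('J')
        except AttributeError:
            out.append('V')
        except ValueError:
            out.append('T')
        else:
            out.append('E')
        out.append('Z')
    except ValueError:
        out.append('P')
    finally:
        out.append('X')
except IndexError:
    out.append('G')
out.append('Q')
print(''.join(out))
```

Execution trace: 'X' (finally) → 'G' (outer except IndexError) → 'Q' (after the try/except). Output: XGQ

Answer: XGQ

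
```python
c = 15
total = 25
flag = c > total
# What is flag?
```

Trace:
`c = 15` → c = 15
`total = 25` → total = 25
`flag = c > total` → flag = False
So flag = False

Answer: False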